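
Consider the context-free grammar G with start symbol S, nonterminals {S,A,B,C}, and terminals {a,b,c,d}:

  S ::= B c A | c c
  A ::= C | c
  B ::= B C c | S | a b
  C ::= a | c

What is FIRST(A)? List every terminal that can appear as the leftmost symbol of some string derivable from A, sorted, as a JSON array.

FIRST sets, iterate to fixpoint:
pass 1:
  A via A→c: +{c}
  B via B→a b: +{a}
  C via C→a: +{a}
  C via C→c: +{c}
  S via S→B c A: +{a}
  S via S→c c: +{c}
  S: {a,c}  A: {c}  B: {a}  C: {a,c}
pass 2:
  A via A→C: +{a}
  B via B→S: +{c}
  S: {a,c}  A: {a,c}  B: {a,c}  C: {a,c}
pass 3: — fixpoint
  S: {a,c}  A: {a,c}  B: {a,c}  C: {a,c}

FIRST(A) = ["a", "c"]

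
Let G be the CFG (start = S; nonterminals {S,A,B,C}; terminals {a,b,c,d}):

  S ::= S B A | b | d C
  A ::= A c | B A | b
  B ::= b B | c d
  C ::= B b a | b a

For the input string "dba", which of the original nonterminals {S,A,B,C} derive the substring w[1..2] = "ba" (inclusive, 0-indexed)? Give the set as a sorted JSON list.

Convert to CNF:
  S -> S X5 | T2 C | b
  A -> A T0 | B A | b
  B -> T0 T2 | T1 B
  C -> B X4 | T1 T3
  T0 -> c
  T1 -> b
  T2 -> d
  T3 -> a
  X4 -> T1 T3
  X5 -> B A

CYK table (by increasing span) (cells [i..j] with 1 ≤ i ≤ j ≤ 2 only):
  [1..1]={A,S,T1}  "b"  orig:{A,S}
  [2..2]={T3}  "a"  orig:{}
  [1..2]={C,X4}  "ba"  orig:{C}

Original NTs in T[1,2] deriving "ba": ["C"]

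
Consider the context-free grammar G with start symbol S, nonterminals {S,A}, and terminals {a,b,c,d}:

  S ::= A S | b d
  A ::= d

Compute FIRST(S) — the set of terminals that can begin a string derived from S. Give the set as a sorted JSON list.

FIRST sets, iterate to fixpoint:
[1]
  A via A→d: +{d}
  S via S→A S: +{d}
  S via S→b d: +{b}
  FIRST(S)={b,d}  FIRST(A)={d}
[2] — fixpoint
  FIRST(S)={b,d}  FIRST(A)={d}

FIRST(S) = ["b", "d"]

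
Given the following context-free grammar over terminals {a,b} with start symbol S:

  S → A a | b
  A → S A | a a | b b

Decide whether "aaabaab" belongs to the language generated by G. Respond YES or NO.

CNF form of G:
  S -> A T0 | b
  A -> S A | T0 T0 | T1 T1
  T0 -> a
  T1 -> b

CYK table (by increasing span):
  cell(0,0) a: {T0}  orig:{}
  cell(1,1) a: {T0}  orig:{}
  cell(2,2) a: {T0}  orig:{}
  cell(3,3) b: {S,T1}  orig:{S}
  cell(4,4) a: {T0}  orig:{}
  cell(5,5) a: {T0}  orig:{}
  cell(6,6) b: {S,T1}  orig:{S}
  cell(0,1) aa: {A}
  cell(1,2) aa: {A}
  cell(2,3) ab: ∅
  cell(3,4) ba: ∅
  cell(4,5) aa: {A}
  cell(5,6) ab: ∅
  cell(0,2) aaa: {S}
  cell(1,3) aab: ∅
  cell(2,4) aba: ∅
  cell(3,5) baa: {A}
  cell(4,6) aab: ∅
  cell(0,3) aaab: ∅
  cell(1,4) aaba: ∅
  cell(2,5) abaa: ∅
  cell(3,6) baab: ∅
  cell(0,4) aaaba: ∅
  cell(1,5) aabaa: ∅
  cell(2,6) abaab: ∅
  cell(0,5) aaabaa: {A}
  cell(1,6) aabaab: ∅
  cell(0,6) aaabaab: ∅

S ∉ T[0,6] ⇒ NO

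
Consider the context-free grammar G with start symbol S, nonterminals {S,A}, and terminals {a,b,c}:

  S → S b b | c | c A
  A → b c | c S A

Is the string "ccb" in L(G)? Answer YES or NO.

CNF form of G:
  S -> S X3 | T1 A | c
  A -> T0 T1 | T1 X2
  T0 -> b
  T1 -> c
  X2 -> S A
  X3 -> T0 T0

Fill CYK table bottom-up:
  [0..0]={S,T1}  "c"  orig:{S}
  [1..1]={S,T1}  "c"  orig:{S}
  [2..2]={T0}  "b"  orig:{}
  [0..1]=∅  "cc"
  [1..2]=∅  "cb"
  [0..2]=∅  "ccb"

S ∉ T[0,2] ⇒ NO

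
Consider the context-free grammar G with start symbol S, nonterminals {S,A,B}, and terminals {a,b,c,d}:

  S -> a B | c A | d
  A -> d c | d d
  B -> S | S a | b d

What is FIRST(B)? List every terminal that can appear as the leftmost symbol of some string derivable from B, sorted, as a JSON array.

FIRST iteration:
pass 1:
  A via A→d c: +{d}
  B via B→b d: +{b}
  S via S→a B: +{a}
  S via S→c A: +{c}
  S via S→d: +{d}
  S: {a,c,d}  A: {d}  B: {b}
pass 2:
  B via B→S: +{a,c,d}
  S: {a,c,d}  A: {d}  B: {a,b,c,d}
pass 3: — fixpoint
  S: {a,c,d}  A: {d}  B: {a,b,c,d}

FIRST(B) = ["a", "b", "c", "d"]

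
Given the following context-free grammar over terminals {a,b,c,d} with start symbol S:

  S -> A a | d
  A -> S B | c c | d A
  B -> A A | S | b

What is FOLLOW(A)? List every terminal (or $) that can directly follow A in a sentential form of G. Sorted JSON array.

FIRST iteration:
pass 1:
  A via A→c c: +{c}
  A via A→d A: +{d}
  B via B→A A: +{c,d}
  B via B→b: +{b}
  S via S→A a: +{c,d}
  S: {c,d}  A: {c,d}  B: {b,c,d}
pass 2: — fixpoint
  S: {c,d}  A: {c,d}  B: {b,c,d}

Compute FOLLOW by fixpoint:
FOLLOW(S) := {$}
iter 1:
  A→S B: FOLLOW(S) ⊇ FIRST(B) = {b,c,d}; new: +{b,c,d}
  B→A A: FOLLOW(A) ⊇ FIRST(A) = {c,d}; new: +{c,d}
  S→A a: FOLLOW(A) ⊇ FIRST(a) = {a}; new: +{a}
  S: {$,b,c,d}  A: {a,c,d}  B: {}
iter 2:
  A→S B: FOLLOW(B) ⊇ FOLLOW(A) ⊇ {a,c,d}; new: +{a,c,d}
  B→S: FOLLOW(S) ⊇ FOLLOW(B) ⊇ {a,c,d}; new: +{a}
  S: {$,a,b,c,d}  A: {a,c,d}  B: {a,c,d}
iter 3: — fixpoint
  S: {$,a,b,c,d}  A: {a,c,d}  B: {a,c,d}

FOLLOW(A) = ["a", "c", "d"]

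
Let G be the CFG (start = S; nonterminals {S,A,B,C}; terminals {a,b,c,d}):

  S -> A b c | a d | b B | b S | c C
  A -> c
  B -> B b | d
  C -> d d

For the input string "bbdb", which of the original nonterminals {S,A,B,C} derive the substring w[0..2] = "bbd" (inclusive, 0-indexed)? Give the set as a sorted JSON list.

Convert to CNF:
  S -> A X4 | T0 B | T0 S | T2 C | T3 T1
  A -> c
  B -> B T0 | d
  C -> T1 T1
  T0 -> b
  T1 -> d
  T2 -> c
  T3 -> a
  X4 -> T0 T2

CYK fill, restricted to cells inside w[0..2]:
  [0..0]={T0}  "b"  orig:{}
  [1..1]={T0}  "b"  orig:{}
  [2..2]={B,T1}  "d"  orig:{B}
  [0..1]=∅  "bb"
  [1..2]={S}  "bd"
  [0..2]={S}  "bbd"

Original NTs in T[0,2] deriving "bbd": ["S"]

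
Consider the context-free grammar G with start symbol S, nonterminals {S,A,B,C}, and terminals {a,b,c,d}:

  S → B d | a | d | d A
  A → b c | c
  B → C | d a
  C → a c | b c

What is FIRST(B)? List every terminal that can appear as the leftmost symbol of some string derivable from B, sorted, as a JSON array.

FIRST iteration:
[1]
  A via A→b c: +{b}
  A via A→c: +{c}
  B via B→d a: +{d}
  C via C→a c: +{a}
  C via C→b c: +{b}
  S via S→B d: +{d}
  S via S→a: +{a}
  FIRST[S]={a,d}  FIRST[A]={b,c}  FIRST[B]={d}  FIRST[C]={a,b}
[2]
  B via B→C: +{a,b}
  S via S→B d: +{b}
  FIRST[S]={a,b,d}  FIRST[A]={b,c}  FIRST[B]={a,b,d}  FIRST[C]={a,b}
[3] (stable)
  FIRST[S]={a,b,d}  FIRST[A]={b,c}  FIRST[B]={a,b,d}  FIRST[C]={a,b}

FIRST(B) = ["a", "b", "d"]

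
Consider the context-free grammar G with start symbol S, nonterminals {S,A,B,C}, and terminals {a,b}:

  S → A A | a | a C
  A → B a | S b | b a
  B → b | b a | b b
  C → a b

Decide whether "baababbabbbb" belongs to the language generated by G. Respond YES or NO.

Convert to CNF:
  S -> A A | T0 C | a
  A -> B T0 | S T1 | T1 T0
  B -> T1 T0 | T1 T1 | b
  C -> T0 T1
  T0 -> a
  T1 -> b

CYK fill:
  cell(0,0) b: {B,T1}  orig:{B}
  cell(1,1) a: {S,T0}  orig:{S}
  cell(2,2) a: {S,T0}  orig:{S}
  cell(3,3) b: {B,T1}  orig:{B}
  cell(4,4) a: {S,T0}  orig:{S}
  cell(5,5) b: {B,T1}  orig:{B}
  cell(6,6) b: {B,T1}  orig:{B}
  cell(7,7) a: {S,T0}  orig:{S}
  cell(8,8) b: {B,T1}  orig:{B}
  cell(9,9) b: {B,T1}  orig:{B}
  cell(10,10) b: {B,T1}  orig:{B}
  cell(11,11) b: {B,T1}  orig:{B}
  cell(0,1) ba: {A,B}
  cell(1,2) aa: ∅
  cell(2,3) ab: {A,C}
  cell(3,4) ba: {A,B}
  cell(4,5) ab: {A,C}
  cell(5,6) bb: {B}
  cell(6,7) ba: {A,B}
  cell(7,8) ab: {A,C}
  cell(8,9) bb: {B}
  cell(9,10) bb: {B}
  cell(10,11) bb: {B}
  cell(0,2) baa: {A}
  cell(1,3) aab: {S}
  cell(2,4) aba: ∅
  cell(3,5) bab: ∅
  cell(4,6) abb: ∅
  cell(5,7) bba: {A}
  cell(6,8) bab: ∅
  cell(7,9) abb: ∅
  cell(8,10) bbb: ∅
  cell(9,11) bbb: ∅
  cell(0,3) baab: {S}
  cell(1,4) aaba: ∅
  cell(2,5) abab: {S}
  cell(3,6) babb: ∅
  cell(4,7) abba: {S}
  cell(5,8) bbab: ∅
  cell(6,9) babb: ∅
  cell(7,10) abbb: ∅
  cell(8,11) bbbb: ∅
  cell(0,4) baaba: {S}
  cell(1,5) aabab: ∅
  cell(2,6) ababb: {A}
  cell(3,7) babba: {S}
  cell(4,8) abbab: {A}
  cell(5,9) bbabb: ∅
  cell(6,10) babbb: ∅
  cell(7,11) abbbb: ∅
  cell(0,5) baabab: {A}
  cell(1,6) aababb: ∅
  cell(2,7) ababba: ∅
  cell(3,8) babbab: {A}
  cell(4,9) abbabb: ∅
  cell(5,10) bbabbb: ∅
  cell(6,11) babbbb: ∅
  cell(0,6) baababb: {S}
  cell(1,7) aababba: ∅
  cell(2,8) ababbab: {S}
  cell(3,9) babbabb: ∅
  cell(4,10) abbabbb: ∅
  cell(5,11) bbabbbb: ∅
  cell(0,7) baababba: {S}
  cell(1,8) aababbab: ∅
  cell(2,9) ababbabb: {A}
  cell(3,10) babbabbb: ∅
  cell(4,11) abbabbbb: ∅
  cell(0,8) baababbab: {A,S}
  cell(1,9) aababbabb: ∅
  cell(2,10) ababbabbb: ∅
  cell(3,11) babbabbbb: ∅
  cell(0,9) baababbabb: {A,S}
  cell(1,10) aababbabbb: ∅
  cell(2,11) ababbabbbb: ∅
  cell(0,10) baababbabbb: {A}
  cell(1,11) aababbabbbb: ∅
  cell(0,11) baababbabbbb: ∅

S ∉ T[0,11] ⇒ NO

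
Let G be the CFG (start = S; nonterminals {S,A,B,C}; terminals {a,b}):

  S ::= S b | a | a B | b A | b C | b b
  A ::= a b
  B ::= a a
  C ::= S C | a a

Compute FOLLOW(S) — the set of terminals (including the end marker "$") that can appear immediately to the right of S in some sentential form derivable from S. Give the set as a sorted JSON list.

FIRST iteration:
round 1:
  A via A→a b: +{a}
  B via B→a a: +{a}
  C via C→a a: +{a}
  S via S→a: +{a}
  S via S→b A: +{b}
  FIRST(S)={a,b}  FIRST(A)={a}  FIRST(B)={a}  FIRST(C)={a}
round 2:
  C via C→S C: +{b}
  FIRST(S)={a,b}  FIRST(A)={a}  FIRST(B)={a}  FIRST(C)={a,b}
round 3: (no change)
  FIRST(S)={a,b}  FIRST(A)={a}  FIRST(B)={a}  FIRST(C)={a,b}

FOLLOW sets:
initialize: $ ∈ FOLLOW(S)
iter 1:
  C→S C: FOLLOW(S) ⊇ FIRST(C) = {a,b}; new: +{a,b}
  S→a B: FOLLOW(B) ⊇ FOLLOW(S) ⊇ {$,a,b}; new: +{$,a,b}
  S→b A: FOLLOW(A) ⊇ FOLLOW(S) ⊇ {$,a,b}; new: +{$,a,b}
  S→b C: FOLLOW(C) ⊇ FOLLOW(S) ⊇ {$,a,b}; new: +{$,a,b}
  FOLLOW[S]={$,a,b}  FOLLOW[A]={$,a,b}  FOLLOW[B]={$,a,b}  FOLLOW[C]={$,a,b}
iter 2: (stable)
  FOLLOW[S]={$,a,b}  FOLLOW[A]={$,a,b}  FOLLOW[B]={$,a,b}  FOLLOW[C]={$,a,b}

FOLLOW(S) = ["$", "a", "b"]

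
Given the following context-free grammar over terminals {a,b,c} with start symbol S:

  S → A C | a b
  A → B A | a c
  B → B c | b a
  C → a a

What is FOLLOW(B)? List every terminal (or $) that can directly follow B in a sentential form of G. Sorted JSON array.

Compute FIRST by fixpoint:
iter 1:
  A via A→a c: +{a}
  B via B→b a: +{b}
  C via C→a a: +{a}
  S via S→A C: +{a}
  FIRST(S)={a}  FIRST(A)={a}  FIRST(B)={b}  FIRST(C)={a}
iter 2:
  A via A→B A: +{b}
  S via S→A C: +{b}
  FIRST(S)={a,b}  FIRST(A)={a,b}  FIRST(B)={b}  FIRST(C)={a}
iter 3: — fixpoint
  FIRST(S)={a,b}  FIRST(A)={a,b}  FIRST(B)={b}  FIRST(C)={a}

FOLLOW sets:
FOLLOW(S) := {$}
[1]
  A→B A: FOLLOW(B) ⊇ FIRST(A) = {a,b}; new: +{a,b}
  B→B c: FOLLOW(B) ⊇ FIRST(c) = {c}; new: +{c}
  S→A C: FOLLOW(A) ⊇ FIRST(C) = {a}; new: +{a}
  S→A C: FOLLOW(C) ⊇ FOLLOW(S) ⊇ {$}; new: +{$}
  FOLLOW(S)={$}  FOLLOW(A)={a}  FOLLOW(B)={a,b,c}  FOLLOW(C)={$}
[2] (stable)
  FOLLOW(S)={$}  FOLLOW(A)={a}  FOLLOW(B)={a,b,c}  FOLLOW(C)={$}

FOLLOW(B) = ["a", "b", "c"]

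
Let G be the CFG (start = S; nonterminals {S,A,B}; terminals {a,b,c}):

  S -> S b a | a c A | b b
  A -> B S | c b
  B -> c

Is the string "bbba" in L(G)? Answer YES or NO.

Convert to CNF:
  S -> S X3 | T1 T1 | T2 X4
  A -> B S | T0 T1
  B -> c
  T0 -> c
  T1 -> b
  T2 -> a
  X3 -> T1 T2
  X4 -> T0 A

CYK table (by increasing span):
  T[0,0] 'b' = {T1}  orig:{}
  T[1,1] 'b' = {T1}  orig:{}
  T[2,2] 'b' = {T1}  orig:{}
  T[3,3] 'a' = {T2}  orig:{}
  T[0,1] 'bb' = {S}
  T[1,2] 'bb' = {S}
  T[2,3] 'ba' = {X3}  orig:{}
  T[0,2] 'bbb' = ∅
  T[1,3] 'bba' = ∅
  T[0,3] 'bbba' = {S}

S ∈ T[0,3] ⇒ YES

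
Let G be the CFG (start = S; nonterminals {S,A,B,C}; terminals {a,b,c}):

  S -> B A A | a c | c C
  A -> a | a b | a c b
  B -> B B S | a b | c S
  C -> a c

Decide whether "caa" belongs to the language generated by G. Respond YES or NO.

CNF form of G:
  S -> B X5 | T0 T2 | T2 C
  A -> T0 T1 | T0 X3 | a
  B -> B X4 | T0 T1 | T2 S
  C -> T0 T2
  T0 -> a
  T1 -> b
  T2 -> c
  X3 -> T2 T1
  X4 -> B S
  X5 -> A A

CYK table (by increasing span):
  T[0,0] 'c' = {T2}  orig:{}
  T[1,1] 'a' = {A,T0}  orig:{A}
  T[2,2] 'a' = {A,T0}  orig:{A}
  T[0,1] 'ca' = ∅
  T[1,2] 'aa' = {X5}  orig:{}
  T[0,2] 'caa' = ∅

S ∉ T[0,2] ⇒ NO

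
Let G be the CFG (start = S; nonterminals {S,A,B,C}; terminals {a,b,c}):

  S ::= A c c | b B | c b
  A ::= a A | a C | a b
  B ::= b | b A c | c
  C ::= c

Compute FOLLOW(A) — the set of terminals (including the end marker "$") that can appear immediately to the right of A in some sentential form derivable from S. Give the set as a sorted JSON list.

FIRST iteration:
[1]
  A via A→a A: +{a}
  B via B→b: +{b}
  B via B→c: +{c}
  C via C→c: +{c}
  S via S→A c c: +{a}
  S via S→b B: +{b}
  S via S→c b: +{c}
  FIRST(S)={a,b,c}  FIRST(A)={a}  FIRST(B)={b,c}  FIRST(C)={c}
[2] done
  FIRST(S)={a,b,c}  FIRST(A)={a}  FIRST(B)={b,c}  FIRST(C)={c}

FOLLOW iteration:
initialize: $ ∈ FOLLOW(S)
[1]
  B→b A c: FOLLOW(A) ⊇ FIRST(c) = {c}; new: +{c}
  S→b B: FOLLOW(B) ⊇ FOLLOW(S) ⊇ {$}; new: +{$}
  FOLLOW[S]={$}  FOLLOW[A]={c}  FOLLOW[B]={$}  FOLLOW[C]={}
[2]
  A→a C: FOLLOW(C) ⊇ FOLLOW(A) ⊇ {c}; new: +{c}
  FOLLOW[S]={$}  FOLLOW[A]={c}  FOLLOW[B]={$}  FOLLOW[C]={c}
[3] done
  FOLLOW[S]={$}  FOLLOW[A]={c}  FOLLOW[B]={$}  FOLLOW[C]={c}

FOLLOW(A) = ["c"]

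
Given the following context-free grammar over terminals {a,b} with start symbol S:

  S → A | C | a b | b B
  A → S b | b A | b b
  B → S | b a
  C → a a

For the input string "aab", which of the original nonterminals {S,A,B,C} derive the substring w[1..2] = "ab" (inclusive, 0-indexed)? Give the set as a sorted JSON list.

CNF form of G:
  S -> S T0 | T0 A | T0 B | T0 T0 | T1 T0 | T1 T1
  A -> S T0 | T0 A | T0 T0
  B -> S T0 | T0 A | T0 B | T0 T0 | T0 T1 | T1 T0 | T1 T1
  C -> T1 T1
  T0 -> b
  T1 -> a

CYK fill, restricted to cells inside w[1..2]:
  [1..1]={T1}  "a"  orig:{}
  [2..2]={T0}  "b"  orig:{}
  [1..2]={B,S}  "ab"

Original NTs in T[1,2] deriving "ab": ["B", "S"]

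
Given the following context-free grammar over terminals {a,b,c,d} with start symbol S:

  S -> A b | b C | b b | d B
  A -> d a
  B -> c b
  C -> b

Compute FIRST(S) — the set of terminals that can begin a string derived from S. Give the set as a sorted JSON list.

FIRST sets, iterate to fixpoint:
[1]
  A via A→d a: +{d}
  B via B→c b: +{c}
  C via C→b: +{b}
  S via S→A b: +{d}
  S via S→b C: +{b}
  FIRST(S)={b,d}  FIRST(A)={d}  FIRST(B)={c}  FIRST(C)={b}
[2] — fixpoint
  FIRST(S)={b,d}  FIRST(A)={d}  FIRST(B)={c}  FIRST(C)={b}

FIRST(S) = ["b", "d"]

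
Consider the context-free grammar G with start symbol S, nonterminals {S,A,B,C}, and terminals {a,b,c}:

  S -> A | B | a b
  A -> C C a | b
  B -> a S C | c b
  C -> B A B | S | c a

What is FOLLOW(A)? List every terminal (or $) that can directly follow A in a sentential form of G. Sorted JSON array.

FIRST sets, iterate to fixpoint:
pass 1:
  A via A→b: +{b}
  B via B→a S C: +{a}
  B via B→c b: +{c}
  C via C→B A B: +{a,c}
  S via S→A: +{b}
  S via S→B: +{a,c}
  S: {a,b,c}  A: {b}  B: {a,c}  C: {a,c}
pass 2:
  A via A→C C a: +{a,c}
  C via C→S: +{b}
  S: {a,b,c}  A: {a,b,c}  B: {a,c}  C: {a,b,c}
pass 3: (stable)
  S: {a,b,c}  A: {a,b,c}  B: {a,c}  C: {a,b,c}

FOLLOW sets:
initialize: $ ∈ FOLLOW(S)
iter 1:
  A→C C a: FOLLOW(C) ⊇ FIRST(C) = {a,b,c}; new: +{a,b,c}
  B→a S C: FOLLOW(S) ⊇ FIRST(C) = {a,b,c}; new: +{a,b,c}
  C→B A B: FOLLOW(B) ⊇ FIRST(A) = {a,b,c}; new: +{a,b,c}
  C→B A B: FOLLOW(A) ⊇ FIRST(B) = {a,c}; new: +{a,c}
  S→A: FOLLOW(A) ⊇ FOLLOW(S) ⊇ {$,a,b,c}; new: +{$,b}
  S→B: FOLLOW(B) ⊇ FOLLOW(S) ⊇ {$,a,b,c}; new: +{$}
  FOLLOW[S]={$,a,b,c}  FOLLOW[A]={$,a,b,c}  FOLLOW[B]={$,a,b,c}  FOLLOW[C]={a,b,c}
iter 2:
  B→a S C: FOLLOW(C) ⊇ FOLLOW(B) ⊇ {$,a,b,c}; new: +{$}
  FOLLOW[S]={$,a,b,c}  FOLLOW[A]={$,a,b,c}  FOLLOW[B]={$,a,b,c}  FOLLOW[C]={$,a,b,c}
iter 3: (no change)
  FOLLOW[S]={$,a,b,c}  FOLLOW[A]={$,a,b,c}  FOLLOW[B]={$,a,b,c}  FOLLOW[C]={$,a,b,c}

FOLLOW(A) = ["$", "a", "b", "c"]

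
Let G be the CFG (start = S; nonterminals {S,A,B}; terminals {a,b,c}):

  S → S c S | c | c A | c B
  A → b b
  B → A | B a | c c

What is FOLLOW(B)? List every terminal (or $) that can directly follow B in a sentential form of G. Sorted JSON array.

Compute FIRST by fixpoint:
iter 1:
  A via A→b b: +{b}
  B via B→A: +{b}
  B via B→c c: +{c}
  S via S→c: +{c}
  FIRST[S]={c}  FIRST[A]={b}  FIRST[B]={b,c}
iter 2: done
  FIRST[S]={c}  FIRST[A]={b}  FIRST[B]={b,c}

FOLLOW iteration:
initialize: $ ∈ FOLLOW(S)
round 1:
  B→B a: FOLLOW(B) ⊇ FIRST(a) = {a}; new: +{a}
  S→S c S: FOLLOW(S) ⊇ FIRST(c) = {c}; new: +{c}
  S→c A: FOLLOW(A) ⊇ FOLLOW(S) ⊇ {$,c}; new: +{$,c}
  S→c B: FOLLOW(B) ⊇ FOLLOW(S) ⊇ {$,c}; new: +{$,c}
  FOLLOW[S]={$,c}  FOLLOW[A]={$,c}  FOLLOW[B]={$,a,c}
round 2:
  B→A: FOLLOW(A) ⊇ FOLLOW(B) ⊇ {$,a,c}; new: +{a}
  FOLLOW[S]={$,c}  FOLLOW[A]={$,a,c}  FOLLOW[B]={$,a,c}
round 3: (stable)
  FOLLOW[S]={$,c}  FOLLOW[A]={$,a,c}  FOLLOW[B]={$,a,c}

FOLLOW(B) = ["$", "a", "c"]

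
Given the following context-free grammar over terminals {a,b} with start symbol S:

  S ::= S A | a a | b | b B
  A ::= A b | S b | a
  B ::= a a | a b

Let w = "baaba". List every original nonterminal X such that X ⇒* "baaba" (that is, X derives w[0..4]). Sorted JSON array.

Convert to CNF:
  S -> S A | T0 B | T1 T1 | b
  A -> A T0 | S T0 | a
  B -> T1 T0 | T1 T1
  T0 -> b
  T1 -> a

CYK fill, restricted to cells inside w[0..4]:
  T[0,0] 'b' = {S,T0}  orig:{S}
  T[1,1] 'a' = {A,T1}  orig:{A}
  T[2,2] 'a' = {A,T1}  orig:{A}
  T[3,3] 'b' = {S,T0}  orig:{S}
  T[4,4] 'a' = {A,T1}  orig:{A}
  T[0,1] 'ba' = {S}
  T[1,2] 'aa' = {B,S}
  T[2,3] 'ab' = {A,B}
  T[3,4] 'ba' = {S}
  T[0,2] 'baa' = {S}
  T[1,3] 'aab' = {A}
  T[2,4] 'aba' = ∅
  T[0,3] 'baab' = {A,S}
  T[1,4] 'aaba' = ∅
  T[0,4] 'baaba' = {S}

Original NTs in T[0,4] deriving "baaba": ["S"]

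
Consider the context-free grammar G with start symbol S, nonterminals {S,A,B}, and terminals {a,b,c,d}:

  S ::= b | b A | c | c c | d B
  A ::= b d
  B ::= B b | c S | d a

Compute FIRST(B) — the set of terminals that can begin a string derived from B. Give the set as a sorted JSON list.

FIRST iteration:
[1]
  A via A→b d: +{b}
  B via B→c S: +{c}
  B via B→d a: +{d}
  S via S→b: +{b}
  S via S→c: +{c}
  S via S→d B: +{d}
  FIRST[S]={b,c,d}  FIRST[A]={b}  FIRST[B]={c,d}
[2] done
  FIRST[S]={b,c,d}  FIRST[A]={b}  FIRST[B]={c,d}

FIRST(B) = ["c", "d"]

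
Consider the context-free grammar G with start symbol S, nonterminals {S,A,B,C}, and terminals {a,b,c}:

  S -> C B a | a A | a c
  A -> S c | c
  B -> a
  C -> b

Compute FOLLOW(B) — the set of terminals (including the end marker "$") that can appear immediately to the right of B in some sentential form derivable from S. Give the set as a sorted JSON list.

FIRST iteration:
iter 1:
  A via A→c: +{c}
  B via B→a: +{a}
  C via C→b: +{b}
  S via S→C B a: +{b}
  S via S→a A: +{a}
  S: {a,b}  A: {c}  B: {a}  C: {b}
iter 2:
  A via A→S c: +{a,b}
  S: {a,b}  A: {a,b,c}  B: {a}  C: {b}
iter 3: (no change)
  S: {a,b}  A: {a,b,c}  B: {a}  C: {b}

FOLLOW iteration:
FOLLOW(S) := {$}
[1]
  A→S c: FOLLOW(S) ⊇ FIRST(c) = {c}; new: +{c}
  S→C B a: FOLLOW(C) ⊇ FIRST(B) = {a}; new: +{a}
  S→C B a: FOLLOW(B) ⊇ FIRST(a) = {a}; new: +{a}
  S→a A: FOLLOW(A) ⊇ FOLLOW(S) ⊇ {$,c}; new: +{$,c}
  S: {$,c}  A: {$,c}  B: {a}  C: {a}
[2] done
  S: {$,c}  A: {$,c}  B: {a}  C: {a}

FOLLOW(B) = ["a"]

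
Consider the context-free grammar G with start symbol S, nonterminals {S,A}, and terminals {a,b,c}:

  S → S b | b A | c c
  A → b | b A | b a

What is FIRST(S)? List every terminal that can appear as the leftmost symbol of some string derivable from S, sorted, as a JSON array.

Compute FIRST by fixpoint:
iter 1:
  A via A→b: +{b}
  S via S→b A: +{b}
  S via S→c c: +{c}
  S: {b,c}  A: {b}
iter 2: — fixpoint
  S: {b,c}  A: {b}

FIRST(S) = ["b", "c"]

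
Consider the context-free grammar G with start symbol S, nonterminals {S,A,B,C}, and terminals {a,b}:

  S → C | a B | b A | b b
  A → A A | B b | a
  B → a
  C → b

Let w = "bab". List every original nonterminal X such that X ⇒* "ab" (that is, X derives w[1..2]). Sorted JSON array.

CNF form of G:
  S -> T0 A | T0 T0 | T1 B | b
  A -> A A | B T0 | a
  B -> a
  C -> b
  T0 -> b
  T1 -> a

CYK fill, restricted to cells inside w[1..2]:
  T[1,1] 'a' = {A,B,T1}  orig:{A,B}
  T[2,2] 'b' = {C,S,T0}  orig:{C,S}
  T[1,2] 'ab' = {A}

Original NTs in T[1,2] deriving "ab": ["A"]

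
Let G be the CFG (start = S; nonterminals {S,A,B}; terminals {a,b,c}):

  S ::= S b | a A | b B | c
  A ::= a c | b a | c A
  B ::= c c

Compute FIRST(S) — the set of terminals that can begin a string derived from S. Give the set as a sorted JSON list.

FIRST sets, iterate to fixpoint:
pass 1:
  A via A→a c: +{a}
  A via A→b a: +{b}
  A via A→c A: +{c}
  B via B→c c: +{c}
  S via S→a A: +{a}
  S via S→b B: +{b}
  S via S→c: +{c}
  S: {a,b,c}  A: {a,b,c}  B: {c}
pass 2: — fixpoint
  S: {a,b,c}  A: {a,b,c}  B: {c}

FIRST(S) = ["a", "b", "c"]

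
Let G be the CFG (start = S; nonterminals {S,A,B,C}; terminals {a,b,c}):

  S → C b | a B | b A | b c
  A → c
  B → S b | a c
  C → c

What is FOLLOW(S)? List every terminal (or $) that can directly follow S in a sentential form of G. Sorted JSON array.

FIRST iteration:
pass 1:
  A via A→c: +{c}
  B via B→a c: +{a}
  C via C→c: +{c}
  S via S→C b: +{c}
  S via S→a B: +{a}
  S via S→b A: +{b}
  FIRST(S)={a,b,c}  FIRST(A)={c}  FIRST(B)={a}  FIRST(C)={c}
pass 2:
  B via B→S b: +{b,c}
  FIRST(S)={a,b,c}  FIRST(A)={c}  FIRST(B)={a,b,c}  FIRST(C)={c}
pass 3: (no change)
  FIRST(S)={a,b,c}  FIRST(A)={c}  FIRST(B)={a,b,c}  FIRST(C)={c}

Compute FOLLOW by fixpoint:
initialize: $ ∈ FOLLOW(S)
iter 1:
  B→S b: FOLLOW(S) ⊇ FIRST(b) = {b}; new: +{b}
  S→C b: FOLLOW(C) ⊇ FIRST(b) = {b}; new: +{b}
  S→a B: FOLLOW(B) ⊇ FOLLOW(S) ⊇ {$,b}; new: +{$,b}
  S→b A: FOLLOW(A) ⊇ FOLLOW(S) ⊇ {$,b}; new: +{$,b}
  FOLLOW(S)={$,b}  FOLLOW(A)={$,b}  FOLLOW(B)={$,b}  FOLLOW(C)={b}
iter 2: done
  FOLLOW(S)={$,b}  FOLLOW(A)={$,b}  FOLLOW(B)={$,b}  FOLLOW(C)={b}

FOLLOW(S) = ["$", "b"]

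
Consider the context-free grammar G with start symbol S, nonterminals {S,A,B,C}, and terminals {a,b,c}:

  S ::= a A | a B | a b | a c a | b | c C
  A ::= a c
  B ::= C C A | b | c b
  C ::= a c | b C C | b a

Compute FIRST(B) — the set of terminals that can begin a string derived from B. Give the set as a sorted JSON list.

FIRST sets, iterate to fixpoint:
pass 1:
  A via A→a c: +{a}
  B via B→b: +{b}
  B via B→c b: +{c}
  C via C→a c: +{a}
  C via C→b C C: +{b}
  S via S→a A: +{a}
  S via S→b: +{b}
  S via S→c C: +{c}
  S: {a,b,c}  A: {a}  B: {b,c}  C: {a,b}
pass 2:
  B via B→C C A: +{a}
  S: {a,b,c}  A: {a}  B: {a,b,c}  C: {a,b}
pass 3: done
  S: {a,b,c}  A: {a}  B: {a,b,c}  C: {a,b}

FIRST(B) = ["a", "b", "c"]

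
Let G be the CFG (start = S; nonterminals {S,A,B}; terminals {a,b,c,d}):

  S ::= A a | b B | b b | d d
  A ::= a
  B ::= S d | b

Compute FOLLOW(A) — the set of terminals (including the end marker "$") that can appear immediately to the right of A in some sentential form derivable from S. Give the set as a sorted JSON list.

FIRST iteration:
round 1:
  A via A→a: +{a}
  B via B→b: +{b}
  S via S→A a: +{a}
  S via S→b B: +{b}
  S via S→d d: +{d}
  S: {a,b,d}  A: {a}  B: {b}
round 2:
  B via B→S d: +{a,d}
  S: {a,b,d}  A: {a}  B: {a,b,d}
round 3: — fixpoint
  S: {a,b,d}  A: {a}  B: {a,b,d}

Compute FOLLOW by fixpoint:
FOLLOW(S) := {$}
pass 1:
  B→S d: FOLLOW(S) ⊇ FIRST(d) = {d}; new: +{d}
  S→A a: FOLLOW(A) ⊇ FIRST(a) = {a}; new: +{a}
  S→b B: FOLLOW(B) ⊇ FOLLOW(S) ⊇ {$,d}; new: +{$,d}
  FOLLOW(S)={$,d}  FOLLOW(A)={a}  FOLLOW(B)={$,d}
pass 2: (no change)
  FOLLOW(S)={$,d}  FOLLOW(A)={a}  FOLLOW(B)={$,d}

FOLLOW(A) = ["a"]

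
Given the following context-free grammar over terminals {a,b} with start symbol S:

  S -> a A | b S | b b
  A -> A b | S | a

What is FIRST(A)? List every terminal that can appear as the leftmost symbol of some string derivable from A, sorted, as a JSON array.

Compute FIRST by fixpoint:
iter 1:
  A via A→a: +{a}
  S via S→a A: +{a}
  S via S→b S: +{b}
  FIRST[S]={a,b}  FIRST[A]={a}
iter 2:
  A via A→S: +{b}
  FIRST[S]={a,b}  FIRST[A]={a,b}
iter 3: (stable)
  FIRST[S]={a,b}  FIRST[A]={a,b}

FIRST(A) = ["a", "b"]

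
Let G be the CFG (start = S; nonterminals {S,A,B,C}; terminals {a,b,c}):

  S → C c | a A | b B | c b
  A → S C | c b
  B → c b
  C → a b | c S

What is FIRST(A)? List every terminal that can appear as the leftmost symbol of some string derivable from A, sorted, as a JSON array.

FIRST iteration:
iter 1:
  A via A→c b: +{c}
  B via B→c b: +{c}
  C via C→a b: +{a}
  C via C→c S: +{c}
  S via S→C c: +{a,c}
  S via S→b B: +{b}
  FIRST(S)={a,b,c}  FIRST(A)={c}  FIRST(B)={c}  FIRST(C)={a,c}
iter 2:
  A via A→S C: +{a,b}
  FIRST(S)={a,b,c}  FIRST(A)={a,b,c}  FIRST(B)={c}  FIRST(C)={a,c}
iter 3: done
  FIRST(S)={a,b,c}  FIRST(A)={a,b,c}  FIRST(B)={c}  FIRST(C)={a,c}

FIRST(A) = ["a", "b", "c"]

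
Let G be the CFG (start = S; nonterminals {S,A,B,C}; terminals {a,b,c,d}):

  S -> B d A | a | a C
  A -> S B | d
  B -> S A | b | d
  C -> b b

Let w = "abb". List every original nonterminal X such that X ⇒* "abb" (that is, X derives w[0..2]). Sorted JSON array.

CNF form of G:
  S -> B X3 | T2 C | a
  A -> S B | d
  B -> S A | b | d
  C -> T0 T0
  T0 -> b
  T1 -> d
  T2 -> a
  X3 -> T1 A

CYK table (by increasing span) — only the sub-triangle for w[0..2]:
  T[0,0] 'a' = {S,T2}  orig:{S}
  T[1,1] 'b' = {B,T0}  orig:{B}
  T[2,2] 'b' = {B,T0}  orig:{B}
  T[0,1] 'ab' = {A}
  T[1,2] 'bb' = {C}
  T[0,2] 'abb' = {S}

Original NTs in T[0,2] deriving "abb": ["S"]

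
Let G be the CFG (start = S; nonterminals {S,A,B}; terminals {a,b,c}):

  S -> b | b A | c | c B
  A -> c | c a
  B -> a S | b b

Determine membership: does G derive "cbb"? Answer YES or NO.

CNF form of G:
  S -> T0 B | T2 A | b | c
  A -> T0 T1 | c
  B -> T1 S | T2 T2
  T0 -> c
  T1 -> a
  T2 -> b

CYK table (by increasing span):
  cell(0,0) c: {A,S,T0}  orig:{A,S}
  cell(1,1) b: {S,T2}  orig:{S}
  cell(2,2) b: {S,T2}  orig:{S}
  cell(0,1) cb: ∅
  cell(1,2) bb: {B}
  cell(0,2) cbb: {S}

S ∈ T[0,2] ⇒ YES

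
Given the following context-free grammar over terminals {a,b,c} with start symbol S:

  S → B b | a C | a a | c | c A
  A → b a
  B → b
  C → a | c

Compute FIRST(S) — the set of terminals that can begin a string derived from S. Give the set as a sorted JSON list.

Compute FIRST by fixpoint:
pass 1:
  A via A→b a: +{b}
  B via B→b: +{b}
  C via C→a: +{a}
  C via C→c: +{c}
  S via S→B b: +{b}
  S via S→a C: +{a}
  S via S→c: +{c}
  FIRST(S)={a,b,c}  FIRST(A)={b}  FIRST(B)={b}  FIRST(C)={a,c}
pass 2: (stable)
  FIRST(S)={a,b,c}  FIRST(A)={b}  FIRST(B)={b}  FIRST(C)={a,c}

FIRST(S) = ["a", "b", "c"]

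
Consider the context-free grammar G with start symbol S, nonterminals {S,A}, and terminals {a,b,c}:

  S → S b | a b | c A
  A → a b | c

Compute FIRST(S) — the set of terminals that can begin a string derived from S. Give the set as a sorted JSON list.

Compute FIRST by fixpoint:
[1]
  A via A→a b: +{a}
  A via A→c: +{c}
  S via S→a b: +{a}
  S via S→c A: +{c}
  S: {a,c}  A: {a,c}
[2] done
  S: {a,c}  A: {a,c}

FIRST(S) = ["a", "c"]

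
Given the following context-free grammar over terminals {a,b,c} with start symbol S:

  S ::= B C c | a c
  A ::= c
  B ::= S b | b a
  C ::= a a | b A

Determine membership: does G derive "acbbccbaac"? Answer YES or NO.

Convert to CNF:
  S -> B X3 | T1 T2
  A -> c
  B -> S T0 | T0 T1
  C -> T0 A | T1 T1
  T0 -> b
  T1 -> a
  T2 -> c
  X3 -> C T2

CYK table (by increasing span):
  cell(0,0) a: {T1}  orig:{}
  cell(1,1) c: {A,T2}  orig:{A}
  cell(2,2) b: {T0}  orig:{}
  cell(3,3) b: {T0}  orig:{}
  cell(4,4) c: {A,T2}  orig:{A}
  cell(5,5) c: {A,T2}  orig:{A}
  cell(6,6) b: {T0}  orig:{}
  cell(7,7) a: {T1}  orig:{}
  cell(8,8) a: {T1}  orig:{}
  cell(9,9) c: {A,T2}  orig:{A}
  cell(0,1) ac: {S}
  cell(1,2) cb: ∅
  cell(2,3) bb: ∅
  cell(3,4) bc: {C}
  cell(4,5) cc: ∅
  cell(5,6) cb: ∅
  cell(6,7) ba: {B}
  cell(7,8) aa: {C}
  cell(8,9) ac: {S}
  cell(0,2) acb: {B}
  cell(1,3) cbb: ∅
  cell(2,4) bbc: ∅
  cell(3,5) bcc: {X3}  orig:{}
  cell(4,6) ccb: ∅
  cell(5,7) cba: ∅
  cell(6,8) baa: ∅
  cell(7,9) aac: {X3}  orig:{}
  cell(0,3) acbb: ∅
  cell(1,4) cbbc: ∅
  cell(2,5) bbcc: ∅
  cell(3,6) bccb: ∅
  cell(4,7) ccba: ∅
  cell(5,8) cbaa: ∅
  cell(6,9) baac: ∅
  cell(0,4) acbbc: ∅
  cell(1,5) cbbcc: ∅
  cell(2,6) bbccb: ∅
  cell(3,7) bccba: ∅
  cell(4,8) ccbaa: ∅
  cell(5,9) cbaac: ∅
  cell(0,5) acbbcc: {S}
  cell(1,6) cbbccb: ∅
  cell(2,7) bbccba: ∅
  cell(3,8) bccbaa: ∅
  cell(4,9) ccbaac: ∅
  cell(0,6) acbbccb: {B}
  cell(1,7) cbbccba: ∅
  cell(2,8) bbccbaa: ∅
  cell(3,9) bccbaac: ∅
  cell(0,7) acbbccba: ∅
  cell(1,8) cbbccbaa: ∅
  cell(2,9) bbccbaac: ∅
  cell(0,8) acbbccbaa: ∅
  cell(1,9) cbbccbaac: ∅
  cell(0,9) acbbccbaac: {S}

S ∈ T[0,9] ⇒ YES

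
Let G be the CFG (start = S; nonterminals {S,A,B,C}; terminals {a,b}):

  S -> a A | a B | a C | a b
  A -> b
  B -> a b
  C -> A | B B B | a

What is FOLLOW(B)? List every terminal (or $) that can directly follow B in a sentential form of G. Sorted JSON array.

FIRST iteration:
round 1:
  A via A→b: +{b}
  B via B→a b: +{a}
  C via C→A: +{b}
  C via C→B B B: +{a}
  S via S→a A: +{a}
  FIRST(S)={a}  FIRST(A)={b}  FIRST(B)={a}  FIRST(C)={a,b}
round 2: done
  FIRST(S)={a}  FIRST(A)={b}  FIRST(B)={a}  FIRST(C)={a,b}

Compute FOLLOW by fixpoint:
FOLLOW(S) := {$}
iter 1:
  C→B B B: FOLLOW(B) ⊇ FIRST(B) = {a}; new: +{a}
  S→a A: FOLLOW(A) ⊇ FOLLOW(S) ⊇ {$}; new: +{$}
  S→a B: FOLLOW(B) ⊇ FOLLOW(S) ⊇ {$}; new: +{$}
  S→a C: FOLLOW(C) ⊇ FOLLOW(S) ⊇ {$}; new: +{$}
  FOLLOW(S)={$}  FOLLOW(A)={$}  FOLLOW(B)={$,a}  FOLLOW(C)={$}
iter 2: — fixpoint
  FOLLOW(S)={$}  FOLLOW(A)={$}  FOLLOW(B)={$,a}  FOLLOW(C)={$}

FOLLOW(B) = ["$", "a"]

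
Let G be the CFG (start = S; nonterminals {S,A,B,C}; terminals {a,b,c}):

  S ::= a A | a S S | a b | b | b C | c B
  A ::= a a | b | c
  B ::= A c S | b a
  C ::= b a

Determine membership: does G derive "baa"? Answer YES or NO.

CNF form of G:
  S -> T0 A | T0 T2 | T0 X4 | T1 B | T2 C | b
  A -> T0 T0 | b | c
  B -> A X3 | T2 T0
  C -> T2 T0
  T0 -> a
  T1 -> c
  T2 -> b
  X3 -> T1 S
  X4 -> S S

Fill CYK table bottom-up:
  cell(0,0) b: {A,S,T2}  orig:{A,S}
  cell(1,1) a: {T0}  orig:{}
  cell(2,2) a: {T0}  orig:{}
  cell(0,1) ba: {B,C}
  cell(1,2) aa: {A}
  cell(0,2) baa: ∅

S ∉ T[0,2] ⇒ NO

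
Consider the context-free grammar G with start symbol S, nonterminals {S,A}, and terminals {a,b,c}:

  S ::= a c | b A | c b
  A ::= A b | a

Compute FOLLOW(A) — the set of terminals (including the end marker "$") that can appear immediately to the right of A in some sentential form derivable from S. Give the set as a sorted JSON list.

Compute FIRST by fixpoint:
round 1:
  A via A→a: +{a}
  S via S→a c: +{a}
  S via S→b A: +{b}
  S via S→c b: +{c}
  FIRST[S]={a,b,c}  FIRST[A]={a}
round 2: — fixpoint
  FIRST[S]={a,b,c}  FIRST[A]={a}

Compute FOLLOW by fixpoint:
initialize: $ ∈ FOLLOW(S)
iter 1:
  A→A b: FOLLOW(A) ⊇ FIRST(b) = {b}; new: +{b}
  S→b A: FOLLOW(A) ⊇ FOLLOW(S) ⊇ {$}; new: +{$}
  FOLLOW(S)={$}  FOLLOW(A)={$,b}
iter 2: (no change)
  FOLLOW(S)={$}  FOLLOW(A)={$,b}

FOLLOW(A) = ["$", "b"]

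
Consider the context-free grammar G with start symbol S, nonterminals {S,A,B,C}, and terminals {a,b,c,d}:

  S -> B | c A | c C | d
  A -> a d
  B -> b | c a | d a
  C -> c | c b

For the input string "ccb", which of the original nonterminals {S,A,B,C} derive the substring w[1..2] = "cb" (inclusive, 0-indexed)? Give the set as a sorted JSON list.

Convert to CNF:
  S -> T1 T0 | T2 A | T2 C | T2 T0 | b | d
  A -> T0 T1
  B -> T1 T0 | T2 T0 | b
  C -> T2 T3 | c
  T0 -> a
  T1 -> d
  T2 -> c
  T3 -> b

CYK table (by increasing span) — only the sub-triangle for w[1..2]:
  T[1,1] 'c' = {C,T2}  orig:{C}
  T[2,2] 'b' = {B,S,T3}  orig:{B,S}
  T[1,2] 'cb' = {C}

Original NTs in T[1,2] deriving "cb": ["C"]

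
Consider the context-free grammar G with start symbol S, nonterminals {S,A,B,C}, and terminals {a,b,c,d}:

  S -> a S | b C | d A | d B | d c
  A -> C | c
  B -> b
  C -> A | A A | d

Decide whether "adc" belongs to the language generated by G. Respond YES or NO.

Convert to CNF:
  S -> T0 S | T1 C | T2 A | T2 B | T2 T3
  A -> A A | c | d
  B -> b
  C -> A A | c | d
  T0 -> a
  T1 -> b
  T2 -> d
  T3 -> c

CYK table (by increasing span):
  cell(0,0) a: {T0}  orig:{}
  cell(1,1) d: {A,C,T2}  orig:{A,C}
  cell(2,2) c: {A,C,T3}  orig:{A,C}
  cell(0,1) ad: ∅
  cell(1,2) dc: {A,C,S}
  cell(0,2) adc: {S}

S ∈ T[0,2] ⇒ YES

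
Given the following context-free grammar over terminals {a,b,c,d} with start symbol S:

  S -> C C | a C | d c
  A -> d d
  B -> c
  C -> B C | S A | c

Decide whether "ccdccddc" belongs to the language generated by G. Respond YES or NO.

CNF form of G:
  S -> C C | T0 T2 | T1 C
  A -> T0 T0
  B -> c
  C -> B C | S A | c
  T0 -> d
  T1 -> a
  T2 -> c

Fill CYK table bottom-up:
  cell(0,0) c: {B,C,T2}  orig:{B,C}
  cell(1,1) c: {B,C,T2}  orig:{B,C}
  cell(2,2) d: {T0}  orig:{}
  cell(3,3) c: {B,C,T2}  orig:{B,C}
  cell(4,4) c: {B,C,T2}  orig:{B,C}
  cell(5,5) d: {T0}  orig:{}
  cell(6,6) d: {T0}  orig:{}
  cell(7,7) c: {B,C,T2}  orig:{B,C}
  cell(0,1) cc: {C,S}
  cell(1,2) cd: ∅
  cell(2,3) dc: {S}
  cell(3,4) cc: {C,S}
  cell(4,5) cd: ∅
  cell(5,6) dd: {A}
  cell(6,7) dc: {S}
  cell(0,2) ccd: ∅
  cell(1,3) cdc: ∅
  cell(2,4) dcc: ∅
  cell(3,5) ccd: ∅
  cell(4,6) cdd: ∅
  cell(5,7) ddc: ∅
  cell(0,3) ccdc: ∅
  cell(1,4) cdcc: ∅
  cell(2,5) dccd: ∅
  cell(3,6) ccdd: {C}
  cell(4,7) cddc: ∅
  cell(0,4) ccdcc: ∅
  cell(1,5) cdccd: ∅
  cell(2,6) dccdd: ∅
  cell(3,7) ccddc: {S}
  cell(0,5) ccdccd: ∅
  cell(1,6) cdccdd: ∅
  cell(2,7) dccddc: ∅
  cell(0,6) ccdccdd: ∅
  cell(1,7) cdccddc: ∅
  cell(0,7) ccdccddc: ∅

S ∉ T[0,7] ⇒ NO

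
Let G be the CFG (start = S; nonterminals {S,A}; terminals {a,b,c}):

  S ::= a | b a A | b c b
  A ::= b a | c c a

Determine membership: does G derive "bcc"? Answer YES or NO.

CNF form of G:
  S -> T0 X4 | T0 X5 | a
  A -> T0 T1 | T2 X3
  T0 -> b
  T1 -> a
  T2 -> c
  X3 -> T2 T1
  X4 -> T1 A
  X5 -> T2 T0

CYK table (by increasing span):
  [0..0]={T0}  "b"  orig:{}
  [1..1]={T2}  "c"  orig:{}
  [2..2]={T2}  "c"  orig:{}
  [0..1]=∅  "bc"
  [1..2]=∅  "cc"
  [0..2]=∅  "bcc"

S ∉ T[0,2] ⇒ NO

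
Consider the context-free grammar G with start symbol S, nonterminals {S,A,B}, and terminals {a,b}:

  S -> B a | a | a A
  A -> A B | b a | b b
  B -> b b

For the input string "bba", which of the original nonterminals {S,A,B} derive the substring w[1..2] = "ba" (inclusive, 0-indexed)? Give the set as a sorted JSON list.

Convert to CNF:
  S -> B T1 | T1 A | a
  A -> A B | T0 T0 | T0 T1
  B -> T0 T0
  T0 -> b
  T1 -> a

CYK fill — only the sub-triangle for w[1..2]:
  T[1,1] 'b' = {T0}  orig:{}
  T[2,2] 'a' = {S,T1}  orig:{S}
  T[1,2] 'ba' = {A}

Original NTs in T[1,2] deriving "ba": ["A"]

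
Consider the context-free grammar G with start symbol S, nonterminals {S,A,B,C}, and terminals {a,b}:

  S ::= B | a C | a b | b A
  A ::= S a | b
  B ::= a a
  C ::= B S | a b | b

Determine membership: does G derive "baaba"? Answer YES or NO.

Convert to CNF:
  S -> T0 C | T0 T0 | T0 T1 | T1 A
  A -> S T0 | b
  B -> T0 T0
  C -> B S | T0 T1 | b
  T0 -> a
  T1 -> b

CYK fill:
  [0..0]={A,C,T1}  "b"  orig:{A,C}
  [1..1]={T0}  "a"  orig:{}
  [2..2]={T0}  "a"  orig:{}
  [3..3]={A,C,T1}  "b"  orig:{A,C}
  [4..4]={T0}  "a"  orig:{}
  [0..1]=∅  "ba"
  [1..2]={B,S}  "aa"
  [2..3]={C,S}  "ab"
  [3..4]=∅  "ba"
  [0..2]=∅  "baa"
  [1..3]={S}  "aab"
  [2..4]={A}  "aba"
  [0..3]=∅  "baab"
  [1..4]={A}  "aaba"
  [0..4]={S}  "baaba"

S ∈ T[0,4] ⇒ YES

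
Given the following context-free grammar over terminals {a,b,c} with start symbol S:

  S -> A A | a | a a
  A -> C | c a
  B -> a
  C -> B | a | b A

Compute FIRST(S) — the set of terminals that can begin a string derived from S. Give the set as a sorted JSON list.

FIRST iteration:
pass 1:
  A via A→c a: +{c}
  B via B→a: +{a}
  C via C→B: +{a}
  C via C→b A: +{b}
  S via S→A A: +{c}
  S via S→a: +{a}
  FIRST(S)={a,c}  FIRST(A)={c}  FIRST(B)={a}  FIRST(C)={a,b}
pass 2:
  A via A→C: +{a,b}
  S via S→A A: +{b}
  FIRST(S)={a,b,c}  FIRST(A)={a,b,c}  FIRST(B)={a}  FIRST(C)={a,b}
pass 3: — fixpoint
  FIRST(S)={a,b,c}  FIRST(A)={a,b,c}  FIRST(B)={a}  FIRST(C)={a,b}

FIRST(S) = ["a", "b", "c"]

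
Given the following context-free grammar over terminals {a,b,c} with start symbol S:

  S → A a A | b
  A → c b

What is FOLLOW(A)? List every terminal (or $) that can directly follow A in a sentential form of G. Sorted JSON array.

Compute FIRST by fixpoint:
round 1:
  A via A→c b: +{c}
  S via S→A a A: +{c}
  S via S→b: +{b}
  FIRST[S]={b,c}  FIRST[A]={c}
round 2: (no change)
  FIRST[S]={b,c}  FIRST[A]={c}

FOLLOW sets:
seed FOLLOW(S) with $
[1]
  S→A a A: FOLLOW(A) ⊇ FIRST(a) = {a}; new: +{a}
  S→A a A: FOLLOW(A) ⊇ FOLLOW(S) ⊇ {$}; new: +{$}
  FOLLOW[S]={$}  FOLLOW[A]={$,a}
[2] done
  FOLLOW[S]={$}  FOLLOW[A]={$,a}

FOLLOW(A) = ["$", "a"]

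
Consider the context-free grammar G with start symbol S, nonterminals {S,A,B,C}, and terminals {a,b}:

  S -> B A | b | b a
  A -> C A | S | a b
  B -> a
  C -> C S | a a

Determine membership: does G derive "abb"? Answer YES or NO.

Convert to CNF:
  S -> B A | T1 T0 | b
  A -> B A | C A | T0 T1 | T1 T0 | b
  B -> a
  C -> C S | T0 T0
  T0 -> a
  T1 -> b

Fill CYK table bottom-up:
  cell(0,0) a: {B,T0}  orig:{B}
  cell(1,1) b: {A,S,T1}  orig:{A,S}
  cell(2,2) b: {A,S,T1}  orig:{A,S}
  cell(0,1) ab: {A,S}
  cell(1,2) bb: ∅
  cell(0,2) abb: ∅

S ∉ T[0,2] ⇒ NO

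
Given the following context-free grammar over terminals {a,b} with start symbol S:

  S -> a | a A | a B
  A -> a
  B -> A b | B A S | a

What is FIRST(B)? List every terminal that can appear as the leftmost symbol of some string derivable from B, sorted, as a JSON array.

FIRST sets, iterate to fixpoint:
[1]
  A via A→a: +{a}
  B via B→A b: +{a}
  S via S→a: +{a}
  FIRST[S]={a}  FIRST[A]={a}  FIRST[B]={a}
[2] (stable)
  FIRST[S]={a}  FIRST[A]={a}  FIRST[B]={a}

FIRST(B) = ["a"]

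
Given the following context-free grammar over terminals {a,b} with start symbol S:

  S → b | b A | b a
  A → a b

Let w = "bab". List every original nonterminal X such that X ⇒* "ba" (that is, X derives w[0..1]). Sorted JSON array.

CNF form of G:
  S -> T1 A | T1 T0 | b
  A -> T0 T1
  T0 -> a
  T1 -> b

Fill CYK table bottom-up, restricted to cells inside w[0..1]:
  [0..0]={S,T1}  "b"  orig:{S}
  [1..1]={T0}  "a"  orig:{}
  [0..1]={S}  "ba"

Original NTs in T[0,1] deriving "ba": ["S"]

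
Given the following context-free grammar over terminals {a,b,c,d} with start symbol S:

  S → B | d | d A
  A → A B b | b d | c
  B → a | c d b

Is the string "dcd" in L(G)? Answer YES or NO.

Convert to CNF:
  S -> T1 A | T2 X5 | a | d
  A -> A X3 | T0 T1 | c
  B -> T2 X4 | a
  T0 -> b
  T1 -> d
  T2 -> c
  X3 -> B T0
  X4 -> T1 T0
  X5 -> T1 T0

CYK fill:
  cell(0,0) d: {S,T1}  orig:{S}
  cell(1,1) c: {A,T2}  orig:{A}
  cell(2,2) d: {S,T1}  orig:{S}
  cell(0,1) dc: {S}
  cell(1,2) cd: ∅
  cell(0,2) dcd: ∅

S ∉ T[0,2] ⇒ NO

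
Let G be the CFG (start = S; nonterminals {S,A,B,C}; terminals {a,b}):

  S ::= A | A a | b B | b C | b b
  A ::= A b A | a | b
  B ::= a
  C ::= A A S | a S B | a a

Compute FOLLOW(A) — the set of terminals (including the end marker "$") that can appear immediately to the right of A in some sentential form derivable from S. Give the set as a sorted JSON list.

FIRST iteration:
pass 1:
  A via A→a: +{a}
  A via A→b: +{b}
  B via B→a: +{a}
  C via C→A A S: +{a,b}
  S via S→A: +{a,b}
  FIRST(S)={a,b}  FIRST(A)={a,b}  FIRST(B)={a}  FIRST(C)={a,b}
pass 2: (no change)
  FIRST(S)={a,b}  FIRST(A)={a,b}  FIRST(B)={a}  FIRST(C)={a,b}

FOLLOW iteration:
initialize: $ ∈ FOLLOW(S)
iter 1:
  A→A b A: FOLLOW(A) ⊇ FIRST(b) = {b}; new: +{b}
  C→A A S: FOLLOW(A) ⊇ FIRST(A) = {a,b}; new: +{a}
  C→a S B: FOLLOW(S) ⊇ FIRST(B) = {a}; new: +{a}
  S→A: FOLLOW(A) ⊇ FOLLOW(S) ⊇ {$,a}; new: +{$}
  S→b B: FOLLOW(B) ⊇ FOLLOW(S) ⊇ {$,a}; new: +{$,a}
  S→b C: FOLLOW(C) ⊇ FOLLOW(S) ⊇ {$,a}; new: +{$,a}
  S: {$,a}  A: {$,a,b}  B: {$,a}  C: {$,a}
iter 2: — fixpoint
  S: {$,a}  A: {$,a,b}  B: {$,a}  C: {$,a}

FOLLOW(A) = ["$", "a", "b"]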